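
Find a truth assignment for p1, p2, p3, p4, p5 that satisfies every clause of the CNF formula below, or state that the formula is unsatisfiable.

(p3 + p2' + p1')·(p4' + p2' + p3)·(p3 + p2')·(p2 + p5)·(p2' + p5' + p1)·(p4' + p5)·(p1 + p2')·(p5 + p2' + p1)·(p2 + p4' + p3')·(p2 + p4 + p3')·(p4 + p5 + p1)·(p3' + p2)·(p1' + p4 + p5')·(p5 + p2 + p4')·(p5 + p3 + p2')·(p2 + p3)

p1 ↦ 1, p2 ↦ 1, p3 ↦ 1, p4 ↦ 0, p5 ↦ 0

Case p3 = 1:
(p2) alone gives p2 = 1.
(p1) alone gives p1 = 1.
Case p4 = 0:
(p5') alone gives p5 = 0.
Every clause now holds.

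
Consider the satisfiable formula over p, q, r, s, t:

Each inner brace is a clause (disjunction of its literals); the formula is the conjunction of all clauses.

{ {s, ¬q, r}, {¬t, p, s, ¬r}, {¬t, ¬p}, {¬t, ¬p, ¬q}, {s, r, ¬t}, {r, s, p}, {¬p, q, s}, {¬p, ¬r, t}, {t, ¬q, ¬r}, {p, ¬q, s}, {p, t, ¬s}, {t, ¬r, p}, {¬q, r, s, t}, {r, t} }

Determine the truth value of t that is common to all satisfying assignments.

Suppose t = False.
From the singleton clause (r), r = True.
From the singleton clause (¬p), p = False.
Now (p) is unsatisfied and unit — conflict.
So every satisfying assignment has t = True.

True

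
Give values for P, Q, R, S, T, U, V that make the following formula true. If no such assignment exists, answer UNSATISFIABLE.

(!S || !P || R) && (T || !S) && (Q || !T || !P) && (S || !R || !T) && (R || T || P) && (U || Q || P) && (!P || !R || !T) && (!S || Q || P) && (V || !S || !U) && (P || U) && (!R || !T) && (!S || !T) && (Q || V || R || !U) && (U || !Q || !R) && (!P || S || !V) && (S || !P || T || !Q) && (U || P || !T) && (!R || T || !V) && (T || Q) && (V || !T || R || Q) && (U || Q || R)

P ↦ true, Q ↦ true, R ↦ false, S ↦ false, T ↦ true, U ↦ false, V ↦ false

Branch on T: set T = true.
(!R) alone gives R = false.
(!S) alone gives S = false.
Branch on Q: set Q = true.
Branch on P: set P = true.
(!V) alone gives V = false.
Every clause is now satisfied; U is unconstrained.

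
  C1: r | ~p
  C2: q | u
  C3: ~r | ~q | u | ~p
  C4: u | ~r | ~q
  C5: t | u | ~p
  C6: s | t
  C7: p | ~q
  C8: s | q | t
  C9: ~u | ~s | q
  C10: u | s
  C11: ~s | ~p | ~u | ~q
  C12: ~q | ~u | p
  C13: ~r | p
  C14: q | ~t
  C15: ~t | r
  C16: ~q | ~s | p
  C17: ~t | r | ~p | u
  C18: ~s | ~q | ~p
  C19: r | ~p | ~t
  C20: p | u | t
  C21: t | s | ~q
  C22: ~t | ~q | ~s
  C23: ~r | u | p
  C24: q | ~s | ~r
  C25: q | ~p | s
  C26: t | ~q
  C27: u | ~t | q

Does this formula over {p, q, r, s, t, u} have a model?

Yes, satisfiable

Suppose r = 1.
Unit clause (p) forces p = 1.
Suppose q = 1.
Unit clause (u) forces u = 1.
Unit clause (~s) forces s = 0.
Unit clause (t) forces t = 1.
Every clause now holds.
A satisfying assignment: p: 1,  q: 1,  r: 1,  s: 0,  t: 1,  u: 1.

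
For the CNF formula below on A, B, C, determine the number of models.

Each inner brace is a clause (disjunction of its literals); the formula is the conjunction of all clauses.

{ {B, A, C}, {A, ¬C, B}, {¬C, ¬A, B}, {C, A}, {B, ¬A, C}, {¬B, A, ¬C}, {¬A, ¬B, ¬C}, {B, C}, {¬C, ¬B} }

1

There are 2^3 = 8 truth assignments over (A, B, C).
Check each against the 9 clauses (columns in the order A, B, C):
  F F F  ✗ fails (B ∨ A ∨ C)
  F F T  ✗ fails (A ∨ ¬C ∨ B)
  F T F  ✗ fails (C ∨ A)
  F T T  ✗ fails (¬B ∨ A ∨ ¬C)
  T F F  ✗ fails (B ∨ ¬A ∨ C)
  T F T  ✗ fails (¬C ∨ ¬A ∨ B)
  T T F  ✓ satisfies all
  T T T  ✗ fails (¬A ∨ ¬B ∨ ¬C)
1 of the 8 rows is a model.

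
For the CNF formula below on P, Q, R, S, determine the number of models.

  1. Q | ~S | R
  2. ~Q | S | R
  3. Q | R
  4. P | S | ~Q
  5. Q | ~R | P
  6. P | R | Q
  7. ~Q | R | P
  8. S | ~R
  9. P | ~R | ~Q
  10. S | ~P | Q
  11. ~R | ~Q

There are 2^4 = 16 truth assignments over (P, Q, R, S).
Check each against the 11 clauses (columns in the order P, Q, R, S):
  F F F F  ✗ fails (Q | R)
  F F F T  ✗ fails (Q | ~S | R)
  F F T F  ✗ fails (Q | ~R | P)
  F F T T  ✗ fails (Q | ~R | P)
  F T F F  ✗ fails (~Q | S | R)
  F T F T  ✗ fails (~Q | R | P)
  F T T F  ✗ fails (P | S | ~Q)
  F T T T  ✗ fails (P | ~R | ~Q)
  T F F F  ✗ fails (Q | R)
  T F F T  ✗ fails (Q | ~S | R)
  T F T F  ✗ fails (S | ~R)
  T F T T  ✓ satisfies all
  T T F F  ✗ fails (~Q | S | R)
  T T F T  ✓ satisfies all
  T T T F  ✗ fails (S | ~R)
  T T T T  ✗ fails (~R | ~Q)
2 of the 16 rows are models.

2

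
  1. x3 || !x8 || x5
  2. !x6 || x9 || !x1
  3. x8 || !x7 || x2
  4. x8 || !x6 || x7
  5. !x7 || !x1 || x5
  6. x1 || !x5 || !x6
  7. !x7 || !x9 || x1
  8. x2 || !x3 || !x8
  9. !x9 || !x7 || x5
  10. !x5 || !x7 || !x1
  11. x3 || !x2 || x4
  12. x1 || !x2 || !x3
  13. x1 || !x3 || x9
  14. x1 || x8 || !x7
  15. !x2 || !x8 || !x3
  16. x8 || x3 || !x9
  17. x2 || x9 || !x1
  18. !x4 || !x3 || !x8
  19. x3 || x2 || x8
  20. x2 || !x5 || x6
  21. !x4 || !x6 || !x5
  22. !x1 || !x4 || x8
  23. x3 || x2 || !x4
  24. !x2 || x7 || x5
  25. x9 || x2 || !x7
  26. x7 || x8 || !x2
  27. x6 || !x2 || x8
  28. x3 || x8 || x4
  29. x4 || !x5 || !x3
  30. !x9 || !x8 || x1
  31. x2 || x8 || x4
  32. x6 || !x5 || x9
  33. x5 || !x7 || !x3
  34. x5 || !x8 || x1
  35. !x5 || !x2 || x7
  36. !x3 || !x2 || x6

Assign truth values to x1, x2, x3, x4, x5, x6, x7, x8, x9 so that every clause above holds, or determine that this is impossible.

Case x3 = false:
Case x8 = true:
The clause (x5) is unit, so x5 = true.
Case x1 = true:
The clause (!x7) is unit, so x7 = false.
The clause (!x2) is unit, so x2 = false.
The clause (x9) is unit, so x9 = true.
The clause (x6) is unit, so x6 = true.
The clause (!x4) is unit, so x4 = false.
Every clause now holds.

x1=true,  x2=false,  x3=false,  x4=false,  x5=true,  x6=true,  x7=false,  x8=true,  x9=true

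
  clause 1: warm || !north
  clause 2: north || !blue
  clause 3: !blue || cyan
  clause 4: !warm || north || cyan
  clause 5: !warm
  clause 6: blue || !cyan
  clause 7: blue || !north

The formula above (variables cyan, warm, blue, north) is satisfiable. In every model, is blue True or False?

Suppose blue = true.
The clause (north) is unit, so north = true.
The clause (warm) is unit, so warm = true.
That conflicts with the unit clause (!warm).
So every satisfying assignment has blue = False.

False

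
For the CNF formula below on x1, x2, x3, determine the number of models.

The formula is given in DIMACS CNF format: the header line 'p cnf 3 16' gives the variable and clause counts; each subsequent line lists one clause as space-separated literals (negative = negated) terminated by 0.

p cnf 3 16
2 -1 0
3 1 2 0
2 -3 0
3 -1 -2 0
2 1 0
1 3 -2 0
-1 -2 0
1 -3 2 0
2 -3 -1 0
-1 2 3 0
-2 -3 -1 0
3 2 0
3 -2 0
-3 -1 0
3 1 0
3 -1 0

1

There are 2^3 = 8 truth assignments over (x1, x2, x3).
Check each against the 16 clauses (columns in the order x1, x2, x3):
  F F F  ✗ fails (x3 ∨ x1 ∨ x2)
  F F T  ✗ fails (x2 ∨ ¬x3)
  F T F  ✗ fails (x1 ∨ x3 ∨ ¬x2)
  F T T  ✓ satisfies all
  T F F  ✗ fails (x2 ∨ ¬x1)
  T F T  ✗ fails (x2 ∨ ¬x1)
  T T F  ✗ fails (x3 ∨ ¬x1 ∨ ¬x2)
  T T T  ✗ fails (¬x1 ∨ ¬x2)
1 of the 8 rows is a model.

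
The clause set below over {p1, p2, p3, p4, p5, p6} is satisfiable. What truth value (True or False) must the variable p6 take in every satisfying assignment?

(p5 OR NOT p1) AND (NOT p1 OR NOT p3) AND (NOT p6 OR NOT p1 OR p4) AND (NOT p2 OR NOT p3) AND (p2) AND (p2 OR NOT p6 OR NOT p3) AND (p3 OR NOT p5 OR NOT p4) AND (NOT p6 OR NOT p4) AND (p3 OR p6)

Suppose p6 = false.
From the singleton clause (p2), p2 = true.
From the singleton clause (NOT p3), p3 = false.
That conflicts with the unit clause (p3).
So every satisfying assignment has p6 = True.

True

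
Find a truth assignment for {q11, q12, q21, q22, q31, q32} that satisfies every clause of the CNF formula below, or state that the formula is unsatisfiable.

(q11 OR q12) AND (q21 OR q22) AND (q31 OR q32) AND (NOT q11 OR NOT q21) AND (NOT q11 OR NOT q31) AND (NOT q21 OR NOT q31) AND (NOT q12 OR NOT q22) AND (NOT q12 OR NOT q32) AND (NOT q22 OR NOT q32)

UNSATISFIABLE

Case q11 = true:
(NOT q21) alone gives q21 = false.
(q22) alone gives q22 = true.
(NOT q31) alone gives q31 = false.
(q32) alone gives q32 = true.
But (NOT q32) is also a unit clause — contradiction.
That branch fails; take q11 = false instead.
(q12) alone gives q12 = true.
(NOT q22) alone gives q22 = false.
(q21) alone gives q21 = true.
(NOT q31) alone gives q31 = false.
(q32) alone gives q32 = true.
But (NOT q32) is also a unit clause — contradiction.
Either choice for q11 ends in contradiction.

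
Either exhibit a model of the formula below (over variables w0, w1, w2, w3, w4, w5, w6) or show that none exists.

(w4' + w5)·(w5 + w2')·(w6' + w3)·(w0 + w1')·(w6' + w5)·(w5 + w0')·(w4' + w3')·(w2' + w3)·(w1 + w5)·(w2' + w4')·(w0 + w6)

w0: 1, w1: 1, w2: 0, w3: 0, w4: 1, w5: 1, w6: 0

Try w4 = 1.
The clause (w5) is unit, so w5 = 1.
The clause (w3') is unit, so w3 = 0.
The clause (w6') is unit, so w6 = 0.
The clause (w2') is unit, so w2 = 0.
The clause (w0) is unit, so w0 = 1.
All clauses hold; w1 can take either value.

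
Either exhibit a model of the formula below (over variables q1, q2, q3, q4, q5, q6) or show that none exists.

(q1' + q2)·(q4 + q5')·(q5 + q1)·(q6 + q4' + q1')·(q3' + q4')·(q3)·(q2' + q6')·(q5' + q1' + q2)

The clause (q3) is unit, so q3 = 1.
The clause (q4') is unit, so q4 = 0.
The clause (q5') is unit, so q5 = 0.
The clause (q1) is unit, so q1 = 1.
The clause (q2) is unit, so q2 = 1.
The clause (q6') is unit, so q6 = 0.
All clauses are satisfied.

q1=1; q2=1; q3=1; q4=0; q5=0; q6=0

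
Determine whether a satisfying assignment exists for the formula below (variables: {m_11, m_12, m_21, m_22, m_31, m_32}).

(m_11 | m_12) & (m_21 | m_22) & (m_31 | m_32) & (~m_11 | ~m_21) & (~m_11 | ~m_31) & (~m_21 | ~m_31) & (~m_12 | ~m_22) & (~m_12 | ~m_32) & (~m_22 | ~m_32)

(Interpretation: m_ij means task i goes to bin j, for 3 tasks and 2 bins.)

No

Try m_11 = 1.
From the singleton clause (~m_21), m_21 = 0.
From the singleton clause (m_22), m_22 = 1.
From the singleton clause (~m_31), m_31 = 0.
From the singleton clause (m_32), m_32 = 1.
But (~m_32) is also a unit clause — contradiction.
So m_11 must be the other value — set m_11 = 0.
From the singleton clause (m_12), m_12 = 1.
From the singleton clause (~m_22), m_22 = 0.
From the singleton clause (m_21), m_21 = 1.
From the singleton clause (~m_31), m_31 = 0.
From the singleton clause (m_32), m_32 = 1.
But (~m_32) is also a unit clause — contradiction.
Either choice for m_11 ends in contradiction.
No assignment satisfies every clause.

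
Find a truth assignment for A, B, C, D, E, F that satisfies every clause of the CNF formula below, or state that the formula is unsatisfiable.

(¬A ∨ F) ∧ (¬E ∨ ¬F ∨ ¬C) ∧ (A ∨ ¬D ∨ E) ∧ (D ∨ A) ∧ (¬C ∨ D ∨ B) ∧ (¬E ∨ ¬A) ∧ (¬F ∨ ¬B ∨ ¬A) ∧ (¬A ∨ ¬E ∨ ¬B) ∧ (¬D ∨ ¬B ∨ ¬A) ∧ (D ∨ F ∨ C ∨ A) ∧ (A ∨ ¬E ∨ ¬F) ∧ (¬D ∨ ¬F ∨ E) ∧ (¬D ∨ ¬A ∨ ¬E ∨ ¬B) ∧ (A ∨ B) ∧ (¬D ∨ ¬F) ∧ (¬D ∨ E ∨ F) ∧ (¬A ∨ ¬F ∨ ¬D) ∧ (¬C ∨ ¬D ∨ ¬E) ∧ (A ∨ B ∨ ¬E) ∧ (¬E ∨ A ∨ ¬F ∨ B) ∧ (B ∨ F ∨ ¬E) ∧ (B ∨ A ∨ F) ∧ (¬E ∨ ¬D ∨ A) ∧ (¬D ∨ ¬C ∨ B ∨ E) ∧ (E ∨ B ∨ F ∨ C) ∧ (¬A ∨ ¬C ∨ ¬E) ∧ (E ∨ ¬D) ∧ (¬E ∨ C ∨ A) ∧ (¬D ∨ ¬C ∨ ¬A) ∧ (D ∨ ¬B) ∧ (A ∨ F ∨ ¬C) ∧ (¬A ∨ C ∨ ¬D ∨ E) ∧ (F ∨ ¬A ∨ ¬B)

A=True, B=False, C=False, D=False, E=False, F=True

Try A = True.
From the singleton clause (F), F = True.
From the singleton clause (¬E), E = False.
From the singleton clause (¬B), B = False.
From the singleton clause (¬D), D = False.
From the singleton clause (¬C), C = False.
All clauses are satisfied.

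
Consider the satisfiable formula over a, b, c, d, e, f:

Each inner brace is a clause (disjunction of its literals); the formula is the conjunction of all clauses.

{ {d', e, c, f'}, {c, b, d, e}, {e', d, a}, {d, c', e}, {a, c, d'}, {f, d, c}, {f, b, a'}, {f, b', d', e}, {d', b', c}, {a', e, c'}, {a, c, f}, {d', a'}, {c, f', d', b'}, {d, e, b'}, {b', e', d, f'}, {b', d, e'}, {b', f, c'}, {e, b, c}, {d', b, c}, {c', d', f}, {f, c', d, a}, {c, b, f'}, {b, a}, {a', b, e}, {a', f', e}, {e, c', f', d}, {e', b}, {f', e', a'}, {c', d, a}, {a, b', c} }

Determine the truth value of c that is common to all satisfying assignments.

True

Suppose c = 0.
Branch on a: set a = 1.
Unit clause (d') forces d = 0.
Unit clause (f) forces f = 1.
Unit clause (b) forces b = 1.
Unit clause (e) forces e = 1.
But (e') is also a unit clause — contradiction.
Undo a and try a = 0.
Unit clause (d') forces d = 0.
Unit clause (e') forces e = 0.
Unit clause (b) forces b = 1.
But (b') is also a unit clause — contradiction.
Both values of a lead to a conflict.
So every satisfying assignment has c = True.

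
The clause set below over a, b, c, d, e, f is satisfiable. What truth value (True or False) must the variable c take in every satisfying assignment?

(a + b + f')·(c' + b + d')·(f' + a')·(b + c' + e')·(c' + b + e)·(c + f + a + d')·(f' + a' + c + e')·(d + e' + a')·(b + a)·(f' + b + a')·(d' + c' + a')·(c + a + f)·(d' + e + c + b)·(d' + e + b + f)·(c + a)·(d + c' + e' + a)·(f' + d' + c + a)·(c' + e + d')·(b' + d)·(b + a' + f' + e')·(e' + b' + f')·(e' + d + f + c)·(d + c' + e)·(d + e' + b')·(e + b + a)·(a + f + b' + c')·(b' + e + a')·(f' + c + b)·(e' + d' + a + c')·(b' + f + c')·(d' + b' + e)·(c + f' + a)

False

Suppose c = 1.
Branch on b: set b = 1.
(d) alone gives d = 1.
(a') alone gives a = 0.
(e) alone gives e = 1.
That conflicts with the unit clause (e').
Undo b and try b = 0.
(d') alone gives d = 0.
(e') alone gives e = 0.
That conflicts with the unit clause (e).
Both values of b lead to a conflict.
So every satisfying assignment has c = False.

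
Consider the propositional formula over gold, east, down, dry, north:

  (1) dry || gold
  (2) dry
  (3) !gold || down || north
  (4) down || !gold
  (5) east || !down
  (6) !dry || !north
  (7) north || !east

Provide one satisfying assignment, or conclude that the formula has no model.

(dry) alone gives dry = true.
(!north) alone gives north = false.
(!east) alone gives east = false.
(!down) alone gives down = false.
(!gold) alone gives gold = false.
Every clause now holds.

gold=false; east=false; down=false; dry=true; north=false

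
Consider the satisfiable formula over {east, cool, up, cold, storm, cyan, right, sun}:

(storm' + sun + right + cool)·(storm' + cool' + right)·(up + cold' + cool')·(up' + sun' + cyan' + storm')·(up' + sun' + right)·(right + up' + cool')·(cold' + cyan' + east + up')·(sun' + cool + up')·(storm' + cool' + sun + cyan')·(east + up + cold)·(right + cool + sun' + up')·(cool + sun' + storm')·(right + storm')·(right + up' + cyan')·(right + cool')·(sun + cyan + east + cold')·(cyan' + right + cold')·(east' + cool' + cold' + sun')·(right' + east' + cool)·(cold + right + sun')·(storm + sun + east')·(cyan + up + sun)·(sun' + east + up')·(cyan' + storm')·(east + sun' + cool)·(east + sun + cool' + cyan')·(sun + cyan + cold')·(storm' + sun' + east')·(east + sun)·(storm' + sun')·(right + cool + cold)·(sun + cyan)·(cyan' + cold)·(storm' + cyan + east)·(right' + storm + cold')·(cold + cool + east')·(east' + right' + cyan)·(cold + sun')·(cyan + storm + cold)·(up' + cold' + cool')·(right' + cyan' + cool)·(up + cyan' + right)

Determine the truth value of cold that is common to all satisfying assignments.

Suppose cold = 0.
(cyan') alone gives cyan = 0.
(sun) alone gives sun = 1.
But (sun') is also a unit clause — contradiction.
So every satisfying assignment has cold = True.

True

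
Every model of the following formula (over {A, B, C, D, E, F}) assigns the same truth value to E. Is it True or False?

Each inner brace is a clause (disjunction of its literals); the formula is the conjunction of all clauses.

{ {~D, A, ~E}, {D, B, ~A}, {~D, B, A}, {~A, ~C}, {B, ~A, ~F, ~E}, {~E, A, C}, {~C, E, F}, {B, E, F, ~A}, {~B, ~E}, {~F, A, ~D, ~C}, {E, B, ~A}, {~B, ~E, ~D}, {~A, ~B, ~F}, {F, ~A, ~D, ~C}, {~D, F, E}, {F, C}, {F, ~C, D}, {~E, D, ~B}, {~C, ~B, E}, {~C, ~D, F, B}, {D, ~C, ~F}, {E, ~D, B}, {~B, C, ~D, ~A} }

Suppose E = 1.
(~B) alone gives B = 0.
Try D = 0.
(~A) alone gives A = 0.
(C) alone gives C = 1.
(F) alone gives F = 1.
But (~F) is also a unit clause — contradiction.
So D must be the other value — set D = 1.
(A) alone gives A = 1.
(~C) alone gives C = 0.
(~F) alone gives F = 0.
But (F) is also a unit clause — contradiction.
Both values of D lead to a conflict.
So every satisfying assignment has E = False.

False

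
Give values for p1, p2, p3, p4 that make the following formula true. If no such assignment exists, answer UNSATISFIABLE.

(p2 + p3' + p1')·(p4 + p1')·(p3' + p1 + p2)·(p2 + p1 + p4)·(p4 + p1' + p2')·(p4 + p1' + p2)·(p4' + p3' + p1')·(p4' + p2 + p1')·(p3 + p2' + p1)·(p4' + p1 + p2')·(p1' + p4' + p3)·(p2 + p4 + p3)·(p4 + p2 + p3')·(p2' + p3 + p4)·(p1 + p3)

p1=0; p2=1; p3=1; p4=0

Suppose p4 = 0.
The clause (p1') is unit, so p1 = 0.
The clause (p2) is unit, so p2 = 1.
The clause (p3) is unit, so p3 = 1.
This assignment satisfies each clause.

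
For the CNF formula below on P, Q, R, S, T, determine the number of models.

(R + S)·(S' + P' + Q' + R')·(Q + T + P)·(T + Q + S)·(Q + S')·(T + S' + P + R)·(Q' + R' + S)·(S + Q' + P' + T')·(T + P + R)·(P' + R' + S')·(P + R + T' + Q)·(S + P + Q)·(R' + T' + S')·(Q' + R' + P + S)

5

There are 2^5 = 32 truth assignments over (P, Q, R, S, T).
Split on Q. With Q = 1, the clauses containing Q are satisfied and Q' drops from the rest; 4 of the 2^4 = 16 assignments to the other variables satisfy what remains.
With Q = 0, by the same count on the reduced clause set, 1 assignment works.
(One model: P=F, Q=T, R=F, S=T, T=T.)
Total: 4 + 1 = 5.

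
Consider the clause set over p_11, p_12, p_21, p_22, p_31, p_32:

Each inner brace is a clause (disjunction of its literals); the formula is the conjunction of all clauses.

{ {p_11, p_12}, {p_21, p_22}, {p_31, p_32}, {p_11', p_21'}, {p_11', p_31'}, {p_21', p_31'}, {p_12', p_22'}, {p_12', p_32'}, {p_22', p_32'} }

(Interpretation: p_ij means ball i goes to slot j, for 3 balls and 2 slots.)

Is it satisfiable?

No, unsatisfiable

Branch on p_11: set p_11 = 1.
Unit clause (p_21') forces p_21 = 0.
Unit clause (p_22) forces p_22 = 1.
Unit clause (p_31') forces p_31 = 0.
Unit clause (p_32) forces p_32 = 1.
That conflicts with the unit clause (p_32').
Undo p_11 and try p_11 = 0.
Unit clause (p_12) forces p_12 = 1.
Unit clause (p_22') forces p_22 = 0.
Unit clause (p_21) forces p_21 = 1.
Unit clause (p_31') forces p_31 = 0.
Unit clause (p_32) forces p_32 = 1.
That conflicts with the unit clause (p_32').
Both values of p_11 lead to a conflict.
No assignment satisfies every clause.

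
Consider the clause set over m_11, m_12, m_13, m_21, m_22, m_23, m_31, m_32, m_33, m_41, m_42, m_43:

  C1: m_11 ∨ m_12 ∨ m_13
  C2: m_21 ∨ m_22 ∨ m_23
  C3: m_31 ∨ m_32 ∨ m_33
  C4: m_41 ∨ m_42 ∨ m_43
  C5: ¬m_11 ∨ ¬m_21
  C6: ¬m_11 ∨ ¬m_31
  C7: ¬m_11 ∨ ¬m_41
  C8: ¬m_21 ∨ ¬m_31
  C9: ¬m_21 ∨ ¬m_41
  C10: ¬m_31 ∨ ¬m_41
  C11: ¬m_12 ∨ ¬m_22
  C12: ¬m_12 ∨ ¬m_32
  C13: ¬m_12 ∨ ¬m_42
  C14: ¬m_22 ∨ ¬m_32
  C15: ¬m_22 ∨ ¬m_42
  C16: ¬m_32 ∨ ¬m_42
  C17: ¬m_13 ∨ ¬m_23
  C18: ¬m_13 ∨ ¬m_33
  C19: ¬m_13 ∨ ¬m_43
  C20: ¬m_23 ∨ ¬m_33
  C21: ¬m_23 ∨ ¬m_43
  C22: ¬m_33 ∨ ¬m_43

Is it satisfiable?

Try m_11 = False.
Try m_12 = True.
The clause (¬m_22) is unit, so m_22 = False.
The clause (¬m_32) is unit, so m_32 = False.
The clause (¬m_42) is unit, so m_42 = False.
Try m_21 = True.
The clause (¬m_31) is unit, so m_31 = False.
The clause (m_33) is unit, so m_33 = True.
The clause (¬m_41) is unit, so m_41 = False.
The clause (m_43) is unit, so m_43 = True.
But (¬m_43) is also a unit clause — contradiction.
Backtrack on m_21: now try m_21 = False.
The clause (m_23) is unit, so m_23 = True.
The clause (¬m_13) is unit, so m_13 = False.
The clause (¬m_33) is unit, so m_33 = False.
The clause (m_31) is unit, so m_31 = True.
The clause (¬m_41) is unit, so m_41 = False.
The clause (m_43) is unit, so m_43 = True.
But (¬m_43) is also a unit clause — contradiction.
Both values of m_21 lead to a conflict.
Backtrack on m_12: now try m_12 = False.
The clause (m_13) is unit, so m_13 = True.
The clause (¬m_23) is unit, so m_23 = False.
The clause (¬m_33) is unit, so m_33 = False.
The clause (¬m_43) is unit, so m_43 = False.
Try m_21 = True.
The clause (¬m_31) is unit, so m_31 = False.
The clause (m_32) is unit, so m_32 = True.
The clause (¬m_41) is unit, so m_41 = False.
The clause (m_42) is unit, so m_42 = True.
But (¬m_42) is also a unit clause — contradiction.
Backtrack on m_21: now try m_21 = False.
The clause (m_22) is unit, so m_22 = True.
The clause (¬m_32) is unit, so m_32 = False.
The clause (m_31) is unit, so m_31 = True.
The clause (¬m_41) is unit, so m_41 = False.
The clause (m_42) is unit, so m_42 = True.
But (¬m_42) is also a unit clause — contradiction.
Both values of m_21 lead to a conflict.
Both values of m_12 lead to a conflict.
Backtrack on m_11: now try m_11 = True.
The clause (¬m_21) is unit, so m_21 = False.
The clause (¬m_31) is unit, so m_31 = False.
The clause (¬m_41) is unit, so m_41 = False.
Try m_22 = True.
The clause (¬m_12) is unit, so m_12 = False.
The clause (¬m_32) is unit, so m_32 = False.
The clause (m_33) is unit, so m_33 = True.
The clause (¬m_42) is unit, so m_42 = False.
The clause (m_43) is unit, so m_43 = True.
But (¬m_43) is also a unit clause — contradiction.
Backtrack on m_22: now try m_22 = False.
The clause (m_23) is unit, so m_23 = True.
The clause (¬m_13) is unit, so m_13 = False.
The clause (¬m_33) is unit, so m_33 = False.
The clause (m_32) is unit, so m_32 = True.
The clause (¬m_12) is unit, so m_12 = False.
The clause (¬m_42) is unit, so m_42 = False.
The clause (m_43) is unit, so m_43 = True.
But (¬m_43) is also a unit clause — contradiction.
Both values of m_22 lead to a conflict.
Both values of m_11 lead to a conflict.
No assignment satisfies every clause.

No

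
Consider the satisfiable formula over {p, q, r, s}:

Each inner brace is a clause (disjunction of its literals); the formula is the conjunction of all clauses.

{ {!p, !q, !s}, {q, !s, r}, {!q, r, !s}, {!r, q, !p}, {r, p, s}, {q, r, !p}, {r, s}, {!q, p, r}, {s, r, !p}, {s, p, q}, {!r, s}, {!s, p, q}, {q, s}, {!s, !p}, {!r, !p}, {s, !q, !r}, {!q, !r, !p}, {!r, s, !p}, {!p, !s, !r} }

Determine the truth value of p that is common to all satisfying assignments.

False

Suppose p = true.
(!s) alone gives s = false.
(r) alone gives r = true.
That conflicts with the unit clause (!r).
So every satisfying assignment has p = False.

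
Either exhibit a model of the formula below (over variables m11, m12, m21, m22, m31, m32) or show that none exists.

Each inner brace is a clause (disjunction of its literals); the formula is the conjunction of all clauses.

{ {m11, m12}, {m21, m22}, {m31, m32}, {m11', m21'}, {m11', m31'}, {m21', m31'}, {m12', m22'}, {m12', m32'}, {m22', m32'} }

Branch on m11: set m11 = 1.
(m21') alone gives m21 = 0.
(m22) alone gives m22 = 1.
(m31') alone gives m31 = 0.
(m32) alone gives m32 = 1.
Now (m32') is unsatisfied and unit — conflict.
Backtrack on m11: now try m11 = 0.
(m12) alone gives m12 = 1.
(m22') alone gives m22 = 0.
(m21) alone gives m21 = 1.
(m31') alone gives m31 = 0.
(m32) alone gives m32 = 1.
Now (m32') is unsatisfied and unit — conflict.
Either choice for m11 ends in contradiction.

UNSATISFIABLE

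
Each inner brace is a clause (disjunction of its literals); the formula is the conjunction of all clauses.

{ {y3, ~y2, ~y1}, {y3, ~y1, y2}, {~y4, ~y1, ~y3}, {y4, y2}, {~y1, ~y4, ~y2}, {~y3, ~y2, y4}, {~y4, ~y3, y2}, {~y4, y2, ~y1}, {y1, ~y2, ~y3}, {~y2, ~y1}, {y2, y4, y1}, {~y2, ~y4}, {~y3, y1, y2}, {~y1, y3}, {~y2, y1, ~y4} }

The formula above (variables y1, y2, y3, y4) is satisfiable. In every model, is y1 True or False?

Suppose y1 = 1.
From the singleton clause (~y2), y2 = 0.
From the singleton clause (y3), y3 = 1.
From the singleton clause (~y4), y4 = 0.
Now (y4) is unsatisfied and unit — conflict.
So every satisfying assignment has y1 = False.

False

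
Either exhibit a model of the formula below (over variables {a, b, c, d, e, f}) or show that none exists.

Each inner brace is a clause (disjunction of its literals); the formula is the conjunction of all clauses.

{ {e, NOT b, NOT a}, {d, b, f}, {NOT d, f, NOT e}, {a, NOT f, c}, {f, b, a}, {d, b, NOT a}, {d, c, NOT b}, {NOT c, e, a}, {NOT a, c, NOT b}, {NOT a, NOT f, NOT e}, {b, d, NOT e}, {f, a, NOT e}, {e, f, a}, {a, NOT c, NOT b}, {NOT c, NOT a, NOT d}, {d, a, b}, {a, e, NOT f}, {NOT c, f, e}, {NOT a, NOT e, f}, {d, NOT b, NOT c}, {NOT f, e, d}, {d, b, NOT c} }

a ↦ true,  b ↦ false,  c ↦ false,  d ↦ true,  e ↦ false,  f ↦ true

Suppose e = false.
Suppose b = false.
Suppose d = true.
Suppose f = true.
(a) alone gives a = true.
(NOT c) alone gives c = false.
This assignment satisfies each clause.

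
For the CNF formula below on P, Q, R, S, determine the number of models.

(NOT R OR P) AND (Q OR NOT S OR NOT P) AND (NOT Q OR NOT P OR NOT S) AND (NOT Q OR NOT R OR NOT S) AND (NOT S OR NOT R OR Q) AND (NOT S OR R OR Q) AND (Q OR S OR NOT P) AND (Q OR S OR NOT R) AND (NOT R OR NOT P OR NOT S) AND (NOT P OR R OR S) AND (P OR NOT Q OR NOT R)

4

There are 2^4 = 16 truth assignments over (P, Q, R, S).
Split on S. With S = true, the clauses containing S are satisfied and NOT S drops from the rest; 1 of the 2^3 = 8 assignments to the other variables satisfy what remains.
With S = false, by the same count on the reduced clause set, 3 assignments work.
(One model: P=F, Q=F, R=F, S=F.)
Total: 1 + 3 = 4.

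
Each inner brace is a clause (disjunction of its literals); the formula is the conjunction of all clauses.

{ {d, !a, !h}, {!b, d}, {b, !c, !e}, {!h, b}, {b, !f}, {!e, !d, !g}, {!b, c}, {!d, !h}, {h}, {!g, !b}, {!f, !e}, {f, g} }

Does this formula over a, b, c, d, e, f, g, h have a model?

(h) alone gives h = true.
(b) alone gives b = true.
(d) alone gives d = true.
Now (!d) is unsatisfied and unit — conflict.
No assignment satisfies every clause.

No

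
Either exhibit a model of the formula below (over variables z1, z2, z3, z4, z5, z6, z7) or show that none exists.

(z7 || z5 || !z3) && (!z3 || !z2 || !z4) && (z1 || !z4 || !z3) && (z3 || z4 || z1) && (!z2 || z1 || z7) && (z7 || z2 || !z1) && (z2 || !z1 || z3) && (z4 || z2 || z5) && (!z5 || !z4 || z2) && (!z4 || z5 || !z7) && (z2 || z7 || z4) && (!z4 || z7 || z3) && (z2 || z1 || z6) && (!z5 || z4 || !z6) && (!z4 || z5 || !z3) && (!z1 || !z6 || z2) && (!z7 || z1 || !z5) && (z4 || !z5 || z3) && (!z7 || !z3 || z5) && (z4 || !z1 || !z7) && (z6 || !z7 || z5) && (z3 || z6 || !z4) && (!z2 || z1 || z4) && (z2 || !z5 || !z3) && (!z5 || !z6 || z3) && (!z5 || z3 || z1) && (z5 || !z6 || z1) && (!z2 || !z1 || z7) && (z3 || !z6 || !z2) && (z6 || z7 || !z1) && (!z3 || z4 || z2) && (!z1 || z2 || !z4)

Try z7 = true.
Try z4 = false.
From the singleton clause (!z1), z1 = false.
From the singleton clause (z3), z3 = true.
From the singleton clause (!z5), z5 = false.
That conflicts with the unit clause (z5).
Undo z4 and try z4 = true.
From the singleton clause (z5), z5 = true.
From the singleton clause (z2), z2 = true.
From the singleton clause (!z3), z3 = false.
From the singleton clause (z1), z1 = true.
From the singleton clause (z6), z6 = true.
That conflicts with the unit clause (!z6).
Neither z4 = true nor z4 = false works.
Undo z7 and try z7 = false.
Try z5 = true.
Try z2 = false.
From the singleton clause (!z1), z1 = false.
From the singleton clause (!z4), z4 = false.
That conflicts with the unit clause (z4).
Undo z2 and try z2 = true.
From the singleton clause (z1), z1 = true.
That conflicts with the unit clause (!z1).
Neither z2 = true nor z2 = false works.
Undo z5 and try z5 = false.
From the singleton clause (!z3), z3 = false.
From the singleton clause (!z4), z4 = false.
From the singleton clause (z1), z1 = true.
From the singleton clause (z2), z2 = true.
That conflicts with the unit clause (!z2).
Neither z5 = true nor z5 = false works.
Neither z7 = true nor z7 = false works.

UNSATISFIABLE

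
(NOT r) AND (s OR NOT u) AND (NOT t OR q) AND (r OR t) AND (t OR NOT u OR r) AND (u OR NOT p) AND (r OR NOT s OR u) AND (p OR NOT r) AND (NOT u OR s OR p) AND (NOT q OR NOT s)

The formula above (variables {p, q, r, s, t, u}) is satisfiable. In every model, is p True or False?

False

Suppose p = true.
Unit clause (NOT r) forces r = false.
Unit clause (t) forces t = true.
Unit clause (q) forces q = true.
Unit clause (u) forces u = true.
Unit clause (s) forces s = true.
But (NOT s) is also a unit clause — contradiction.
So every satisfying assignment has p = False.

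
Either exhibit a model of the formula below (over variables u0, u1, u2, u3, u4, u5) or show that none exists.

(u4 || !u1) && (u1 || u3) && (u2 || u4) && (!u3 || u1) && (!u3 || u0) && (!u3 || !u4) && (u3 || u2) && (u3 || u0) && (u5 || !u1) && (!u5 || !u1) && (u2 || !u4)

Try u4 = true.
From the singleton clause (!u3), u3 = false.
From the singleton clause (u1), u1 = true.
From the singleton clause (u2), u2 = true.
From the singleton clause (u0), u0 = true.
From the singleton clause (u5), u5 = true.
Now (!u5) is unsatisfied and unit — conflict.
Backtrack on u4: now try u4 = false.
From the singleton clause (!u1), u1 = false.
From the singleton clause (u3), u3 = true.
Now (!u3) is unsatisfied and unit — conflict.
Either choice for u4 ends in contradiction.

UNSATISFIABLE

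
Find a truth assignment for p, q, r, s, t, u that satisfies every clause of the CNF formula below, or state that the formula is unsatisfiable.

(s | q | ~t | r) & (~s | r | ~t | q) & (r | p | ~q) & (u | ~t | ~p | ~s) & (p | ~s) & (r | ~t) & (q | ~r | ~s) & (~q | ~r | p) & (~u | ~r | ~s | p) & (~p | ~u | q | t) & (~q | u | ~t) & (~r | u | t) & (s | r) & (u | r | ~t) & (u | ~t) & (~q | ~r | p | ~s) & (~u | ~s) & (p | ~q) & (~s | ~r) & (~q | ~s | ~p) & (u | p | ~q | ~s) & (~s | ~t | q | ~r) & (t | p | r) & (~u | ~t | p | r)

p ↦ 1, q ↦ 0, r ↦ 0, s ↦ 1, t ↦ 0, u ↦ 0

Try p = 1.
Try r = 0.
(~t) alone gives t = 0.
(s) alone gives s = 1.
(~u) alone gives u = 0.
(~q) alone gives q = 0.
Every clause now holds.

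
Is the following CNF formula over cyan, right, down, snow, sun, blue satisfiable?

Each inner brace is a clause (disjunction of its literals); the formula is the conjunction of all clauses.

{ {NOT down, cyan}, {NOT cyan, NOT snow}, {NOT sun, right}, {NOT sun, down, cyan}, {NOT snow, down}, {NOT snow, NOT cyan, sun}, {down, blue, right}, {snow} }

(snow) alone gives snow = true.
(NOT cyan) alone gives cyan = false.
(NOT down) alone gives down = false.
But (down) is also a unit clause — contradiction.
No assignment satisfies every clause.

No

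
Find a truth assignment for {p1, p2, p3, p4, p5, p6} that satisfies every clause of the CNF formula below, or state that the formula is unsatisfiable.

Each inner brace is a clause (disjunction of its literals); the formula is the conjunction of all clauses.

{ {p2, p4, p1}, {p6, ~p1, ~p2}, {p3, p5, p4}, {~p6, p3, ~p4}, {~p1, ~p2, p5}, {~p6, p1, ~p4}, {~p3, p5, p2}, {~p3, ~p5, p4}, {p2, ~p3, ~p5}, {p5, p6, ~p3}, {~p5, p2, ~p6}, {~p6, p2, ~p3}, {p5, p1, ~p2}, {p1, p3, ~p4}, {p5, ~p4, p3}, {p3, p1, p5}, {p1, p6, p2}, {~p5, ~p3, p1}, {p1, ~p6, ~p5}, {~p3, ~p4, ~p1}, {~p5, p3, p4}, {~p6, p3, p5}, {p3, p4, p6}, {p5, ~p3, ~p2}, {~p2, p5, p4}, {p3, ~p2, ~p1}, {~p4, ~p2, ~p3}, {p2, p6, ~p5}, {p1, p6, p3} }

Suppose p2 = 1.
Suppose p6 = 1.
Suppose p3 = 1.
Unit clause (p5) forces p5 = 1.
Unit clause (p4) forces p4 = 1.
That conflicts with the unit clause (~p4).
So p3 must be the other value — set p3 = 0.
Unit clause (~p4) forces p4 = 0.
Unit clause (p5) forces p5 = 1.
That conflicts with the unit clause (~p5).
Both values of p3 lead to a conflict.
So p6 must be the other value — set p6 = 0.
Unit clause (~p1) forces p1 = 0.
Unit clause (p5) forces p5 = 1.
Unit clause (~p3) forces p3 = 0.
That conflicts with the unit clause (p3).
Both values of p6 lead to a conflict.
So p2 must be the other value — set p2 = 0.
Suppose p4 = 1.
Suppose p6 = 0.
Unit clause (p1) forces p1 = 1.
Unit clause (~p3) forces p3 = 0.
Unit clause (p5) forces p5 = 1.
That conflicts with the unit clause (~p5).
So p6 must be the other value — set p6 = 1.
Unit clause (p3) forces p3 = 1.
That conflicts with the unit clause (~p3).
Both values of p6 lead to a conflict.
So p4 must be the other value — set p4 = 0.
Unit clause (p1) forces p1 = 1.
Suppose p3 = 1.
Unit clause (p5) forces p5 = 1.
That conflicts with the unit clause (~p5).
So p3 must be the other value — set p3 = 0.
Unit clause (p5) forces p5 = 1.
That conflicts with the unit clause (~p5).
Both values of p3 lead to a conflict.
Both values of p4 lead to a conflict.
Both values of p2 lead to a conflict.

UNSATISFIABLE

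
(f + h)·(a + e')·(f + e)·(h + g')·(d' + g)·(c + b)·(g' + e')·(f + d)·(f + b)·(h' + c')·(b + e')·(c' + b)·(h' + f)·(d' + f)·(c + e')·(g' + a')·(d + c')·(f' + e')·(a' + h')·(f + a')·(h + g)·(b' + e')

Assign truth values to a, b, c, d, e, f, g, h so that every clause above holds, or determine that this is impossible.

Try f = 1.
The clause (e') is unit, so e = 0.
Try h = 1.
The clause (c') is unit, so c = 0.
The clause (b) is unit, so b = 1.
The clause (a') is unit, so a = 0.
Try d = 0.
Every clause is now satisfied; g is unconstrained.

a ↦ 0, b ↦ 1, c ↦ 0, d ↦ 0, e ↦ 0, f ↦ 1, g ↦ 0, h ↦ 1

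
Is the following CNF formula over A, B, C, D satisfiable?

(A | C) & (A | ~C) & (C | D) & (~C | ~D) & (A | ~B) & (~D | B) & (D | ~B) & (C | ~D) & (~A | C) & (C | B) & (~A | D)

Unsatisfiable

Branch on A: set A = 1.
From the singleton clause (C), C = 1.
From the singleton clause (~D), D = 0.
Now (D) is unsatisfied and unit — conflict.
Undo A and try A = 0.
From the singleton clause (C), C = 1.
Now (~C) is unsatisfied and unit — conflict.
Either choice for A ends in contradiction.
No assignment satisfies every clause.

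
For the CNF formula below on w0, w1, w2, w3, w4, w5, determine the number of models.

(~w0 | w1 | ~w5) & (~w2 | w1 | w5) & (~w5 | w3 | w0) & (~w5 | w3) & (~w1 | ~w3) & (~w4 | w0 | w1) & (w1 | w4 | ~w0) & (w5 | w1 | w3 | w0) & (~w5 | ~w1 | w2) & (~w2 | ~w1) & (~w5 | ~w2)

There are 2^6 = 64 truth assignments over (w0, w1, w2, w3, w4, w5).
Split on w3. With w3 = 1, the clauses containing w3 are satisfied and ~w3 drops from the rest; 3 of the 2^5 = 32 assignments to the other variables satisfy what remains.
With w3 = 0, by the same count on the reduced clause set, 5 assignments work.
Total: 3 + 5 = 8.

8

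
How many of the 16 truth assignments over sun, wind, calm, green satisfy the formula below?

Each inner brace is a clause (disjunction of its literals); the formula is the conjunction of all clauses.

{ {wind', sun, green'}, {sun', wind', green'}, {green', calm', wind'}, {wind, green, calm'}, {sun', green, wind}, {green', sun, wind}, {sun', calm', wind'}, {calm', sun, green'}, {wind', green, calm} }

4

There are 2^4 = 16 truth assignments over (sun, wind, calm, green).
Split on wind. With wind = 1, the clauses containing wind are satisfied and wind' drops from the rest; 1 of the 2^3 = 8 assignments to the other variables satisfy what remains.
With wind = 0, by the same count on the reduced clause set, 3 assignments work.
(One model: sun=F, wind=F, calm=F, green=F.)
Total: 1 + 3 = 4.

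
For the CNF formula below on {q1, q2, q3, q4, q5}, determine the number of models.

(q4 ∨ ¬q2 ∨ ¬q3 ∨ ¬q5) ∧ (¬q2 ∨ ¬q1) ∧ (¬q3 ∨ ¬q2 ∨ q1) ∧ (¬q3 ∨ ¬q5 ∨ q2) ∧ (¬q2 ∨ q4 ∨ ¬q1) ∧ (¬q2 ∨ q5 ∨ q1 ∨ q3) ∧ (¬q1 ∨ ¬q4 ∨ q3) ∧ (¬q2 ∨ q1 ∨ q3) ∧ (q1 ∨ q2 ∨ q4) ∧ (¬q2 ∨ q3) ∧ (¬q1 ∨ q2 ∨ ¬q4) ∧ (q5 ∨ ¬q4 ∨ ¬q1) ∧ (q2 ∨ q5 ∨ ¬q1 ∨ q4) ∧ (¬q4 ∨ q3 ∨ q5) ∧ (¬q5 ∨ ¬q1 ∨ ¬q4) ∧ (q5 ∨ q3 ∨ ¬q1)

3

There are 2^5 = 32 truth assignments over (q1, q2, q3, q4, q5).
Split on q5. With q5 = True, the clauses containing q5 are satisfied and ¬q5 drops from the rest; 2 of the 2^4 = 16 assignments to the other variables satisfy what remains.
With q5 = False, by the same count on the reduced clause set, 1 assignment works.
Total: 2 + 1 = 3.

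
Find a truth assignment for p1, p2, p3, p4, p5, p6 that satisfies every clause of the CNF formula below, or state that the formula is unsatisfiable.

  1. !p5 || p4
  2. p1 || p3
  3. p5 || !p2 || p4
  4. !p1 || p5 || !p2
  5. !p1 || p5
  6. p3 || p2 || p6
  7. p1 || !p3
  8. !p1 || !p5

Branch on p5: set p5 = false.
The clause (!p1) is unit, so p1 = false.
The clause (p3) is unit, so p3 = true.
That conflicts with the unit clause (!p3).
So p5 must be the other value — set p5 = true.
The clause (p4) is unit, so p4 = true.
The clause (!p1) is unit, so p1 = false.
The clause (p3) is unit, so p3 = true.
That conflicts with the unit clause (!p3).
Both values of p5 lead to a conflict.

UNSATISFIABLE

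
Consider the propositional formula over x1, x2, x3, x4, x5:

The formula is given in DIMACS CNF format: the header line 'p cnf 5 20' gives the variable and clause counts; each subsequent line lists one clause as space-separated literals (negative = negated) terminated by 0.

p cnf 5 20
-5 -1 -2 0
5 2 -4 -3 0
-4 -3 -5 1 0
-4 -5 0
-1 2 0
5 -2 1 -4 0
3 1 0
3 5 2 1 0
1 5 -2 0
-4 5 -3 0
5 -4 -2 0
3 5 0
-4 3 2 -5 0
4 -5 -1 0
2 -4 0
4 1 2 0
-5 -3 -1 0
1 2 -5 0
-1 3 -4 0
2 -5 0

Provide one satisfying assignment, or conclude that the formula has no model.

Case x4 = False:
Case x1 = True:
Unit clause (x2) forces x2 = True.
Unit clause (¬x5) forces x5 = False.
Unit clause (x3) forces x3 = True.
All clauses are satisfied.

x1=True,  x2=True,  x3=True,  x4=False,  x5=False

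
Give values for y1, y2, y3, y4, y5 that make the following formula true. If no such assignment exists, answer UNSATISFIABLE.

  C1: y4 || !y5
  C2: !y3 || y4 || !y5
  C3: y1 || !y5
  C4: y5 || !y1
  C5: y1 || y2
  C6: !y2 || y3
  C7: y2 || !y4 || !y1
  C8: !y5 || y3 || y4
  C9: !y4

y1=false; y2=true; y3=true; y4=false; y5=false

From the singleton clause (!y4), y4 = false.
From the singleton clause (!y5), y5 = false.
From the singleton clause (!y1), y1 = false.
From the singleton clause (y2), y2 = true.
From the singleton clause (y3), y3 = true.
Every clause now holds.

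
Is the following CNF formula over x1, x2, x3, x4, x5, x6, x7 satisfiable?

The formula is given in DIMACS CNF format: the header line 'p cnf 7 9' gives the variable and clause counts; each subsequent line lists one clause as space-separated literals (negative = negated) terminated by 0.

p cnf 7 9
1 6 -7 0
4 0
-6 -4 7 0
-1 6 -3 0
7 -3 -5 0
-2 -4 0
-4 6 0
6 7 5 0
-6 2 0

Unit clause (x4) forces x4 = True.
Unit clause (¬x2) forces x2 = False.
Unit clause (x6) forces x6 = True.
Now (¬x6) is unsatisfied and unit — conflict.
No assignment satisfies every clause.

No, unsatisfiable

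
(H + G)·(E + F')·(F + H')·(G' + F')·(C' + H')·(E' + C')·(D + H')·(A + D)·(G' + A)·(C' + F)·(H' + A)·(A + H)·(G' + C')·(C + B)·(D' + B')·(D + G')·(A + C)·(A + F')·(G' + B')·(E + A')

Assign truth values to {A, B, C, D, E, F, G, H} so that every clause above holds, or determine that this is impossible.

Case H = 1:
The clause (F) is unit, so F = 1.
The clause (E) is unit, so E = 1.
The clause (G') is unit, so G = 0.
The clause (C') is unit, so C = 0.
The clause (D) is unit, so D = 1.
The clause (A) is unit, so A = 1.
The clause (B) is unit, so B = 1.
But (B') is also a unit clause — contradiction.
That branch fails; take H = 0 instead.
The clause (G) is unit, so G = 1.
The clause (F') is unit, so F = 0.
The clause (A) is unit, so A = 1.
The clause (C') is unit, so C = 0.
The clause (B) is unit, so B = 1.
But (B') is also a unit clause — contradiction.
Neither H = 1 nor H = 0 works.

UNSATISFIABLE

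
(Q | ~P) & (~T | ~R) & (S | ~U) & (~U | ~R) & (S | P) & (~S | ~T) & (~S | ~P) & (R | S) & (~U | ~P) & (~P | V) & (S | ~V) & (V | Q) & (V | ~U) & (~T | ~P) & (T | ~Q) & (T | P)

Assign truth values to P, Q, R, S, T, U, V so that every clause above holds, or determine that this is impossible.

UNSATISFIABLE

Suppose Q = 1.
The clause (T) is unit, so T = 1.
The clause (~R) is unit, so R = 0.
The clause (~S) is unit, so S = 0.
That conflicts with the unit clause (S).
Backtrack on Q: now try Q = 0.
The clause (~P) is unit, so P = 0.
The clause (S) is unit, so S = 1.
The clause (~T) is unit, so T = 0.
That conflicts with the unit clause (T).
Both values of Q lead to a conflict.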